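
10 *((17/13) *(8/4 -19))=-2890/13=-222.31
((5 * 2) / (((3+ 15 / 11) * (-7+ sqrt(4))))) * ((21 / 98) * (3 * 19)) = -627 / 112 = -5.60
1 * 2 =2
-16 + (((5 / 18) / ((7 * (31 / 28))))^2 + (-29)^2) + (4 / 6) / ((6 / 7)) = 64279468 / 77841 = 825.78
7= 7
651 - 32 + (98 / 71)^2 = 3129983 / 5041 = 620.91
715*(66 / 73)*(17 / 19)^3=231844470 / 500707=463.03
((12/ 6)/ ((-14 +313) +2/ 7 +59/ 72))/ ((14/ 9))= 0.00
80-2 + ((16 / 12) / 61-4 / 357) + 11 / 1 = 1938385 / 21777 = 89.01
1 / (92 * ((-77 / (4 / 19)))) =-1 / 33649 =-0.00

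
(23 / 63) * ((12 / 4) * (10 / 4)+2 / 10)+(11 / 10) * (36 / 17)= 1573 / 306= 5.14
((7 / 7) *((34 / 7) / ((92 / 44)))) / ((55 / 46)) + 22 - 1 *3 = 733 / 35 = 20.94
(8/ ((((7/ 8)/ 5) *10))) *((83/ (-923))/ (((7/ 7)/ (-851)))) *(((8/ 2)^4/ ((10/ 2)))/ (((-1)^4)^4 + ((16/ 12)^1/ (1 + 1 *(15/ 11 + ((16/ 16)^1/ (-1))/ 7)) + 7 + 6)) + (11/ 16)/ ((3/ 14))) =852614050852/ 362946675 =2349.14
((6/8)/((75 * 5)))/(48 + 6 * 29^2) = 0.00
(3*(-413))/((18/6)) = -413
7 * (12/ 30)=14/ 5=2.80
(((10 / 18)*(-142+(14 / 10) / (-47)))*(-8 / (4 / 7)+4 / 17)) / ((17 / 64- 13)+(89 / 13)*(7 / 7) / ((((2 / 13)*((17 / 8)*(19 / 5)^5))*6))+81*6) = 412562623564416 / 179773227778567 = 2.29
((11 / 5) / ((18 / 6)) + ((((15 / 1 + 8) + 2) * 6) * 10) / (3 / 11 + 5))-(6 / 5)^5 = 76866613 / 271875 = 282.73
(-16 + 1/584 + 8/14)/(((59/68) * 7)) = -1072105/422086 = -2.54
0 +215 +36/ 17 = 3691/ 17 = 217.12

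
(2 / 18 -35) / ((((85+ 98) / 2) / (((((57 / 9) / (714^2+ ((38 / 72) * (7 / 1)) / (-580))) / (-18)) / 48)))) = 865070 / 157784021563581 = 0.00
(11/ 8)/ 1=11/ 8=1.38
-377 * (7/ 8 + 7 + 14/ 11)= -303485/ 88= -3448.69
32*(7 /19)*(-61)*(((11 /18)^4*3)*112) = -33701.11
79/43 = 1.84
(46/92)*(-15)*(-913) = 13695/2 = 6847.50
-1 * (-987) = 987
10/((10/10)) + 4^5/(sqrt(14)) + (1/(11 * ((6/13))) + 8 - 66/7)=4051/462 + 512 * sqrt(14)/7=282.44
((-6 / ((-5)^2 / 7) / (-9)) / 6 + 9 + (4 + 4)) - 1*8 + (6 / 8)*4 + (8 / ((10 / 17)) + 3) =6442 / 225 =28.63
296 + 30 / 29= 8614 / 29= 297.03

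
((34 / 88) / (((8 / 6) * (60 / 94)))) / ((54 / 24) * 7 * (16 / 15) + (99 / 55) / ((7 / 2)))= 5593 / 213312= 0.03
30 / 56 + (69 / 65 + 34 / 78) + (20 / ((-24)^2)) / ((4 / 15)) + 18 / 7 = 137877 / 29120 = 4.73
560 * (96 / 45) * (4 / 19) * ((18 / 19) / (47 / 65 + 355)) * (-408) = -1140572160 / 4173521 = -273.29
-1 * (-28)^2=-784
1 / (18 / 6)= 1 / 3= 0.33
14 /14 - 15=-14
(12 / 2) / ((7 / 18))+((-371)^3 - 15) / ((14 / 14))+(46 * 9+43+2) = -357450461 / 7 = -51064351.57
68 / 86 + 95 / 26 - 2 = 2.44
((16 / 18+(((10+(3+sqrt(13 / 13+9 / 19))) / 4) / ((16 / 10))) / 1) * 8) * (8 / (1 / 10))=200 * sqrt(133) / 19+16820 / 9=1990.28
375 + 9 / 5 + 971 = 6739 / 5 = 1347.80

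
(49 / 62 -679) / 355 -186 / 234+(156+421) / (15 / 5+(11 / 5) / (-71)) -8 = 43221319 / 235365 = 183.64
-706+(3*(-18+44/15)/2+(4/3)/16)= -43711/60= -728.52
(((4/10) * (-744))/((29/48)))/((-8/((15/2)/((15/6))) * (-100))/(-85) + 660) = -0.75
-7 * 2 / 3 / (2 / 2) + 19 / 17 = -181 / 51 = -3.55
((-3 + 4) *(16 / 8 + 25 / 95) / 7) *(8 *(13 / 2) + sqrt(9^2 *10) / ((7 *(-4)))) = 2236 / 133-387 *sqrt(10) / 3724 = 16.48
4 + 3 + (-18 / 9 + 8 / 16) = 11 / 2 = 5.50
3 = 3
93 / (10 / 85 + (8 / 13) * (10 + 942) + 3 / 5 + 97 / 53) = 0.16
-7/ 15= -0.47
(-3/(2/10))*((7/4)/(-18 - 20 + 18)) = 21/16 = 1.31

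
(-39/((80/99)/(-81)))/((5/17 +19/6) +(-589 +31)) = -1226907/174040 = -7.05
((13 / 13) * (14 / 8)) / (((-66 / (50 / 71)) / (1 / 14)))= -25 / 18744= -0.00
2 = 2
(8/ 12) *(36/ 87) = 0.28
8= 8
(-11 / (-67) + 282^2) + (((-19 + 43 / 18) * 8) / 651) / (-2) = 31217489287 / 392553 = 79524.27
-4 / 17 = -0.24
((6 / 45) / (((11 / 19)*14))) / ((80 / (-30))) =-0.01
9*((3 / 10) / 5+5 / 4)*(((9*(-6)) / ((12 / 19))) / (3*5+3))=-22401 / 400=-56.00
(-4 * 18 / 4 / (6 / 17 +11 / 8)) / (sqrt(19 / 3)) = -2448 * sqrt(57) / 4465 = -4.14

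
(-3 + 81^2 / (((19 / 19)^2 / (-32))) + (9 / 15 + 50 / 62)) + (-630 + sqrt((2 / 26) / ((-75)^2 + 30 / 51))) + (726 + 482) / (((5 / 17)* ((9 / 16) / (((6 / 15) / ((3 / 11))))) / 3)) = -1244731733 / 6975 + sqrt(21135335) / 1243255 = -178456.16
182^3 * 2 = 12057136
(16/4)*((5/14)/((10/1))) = 1/7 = 0.14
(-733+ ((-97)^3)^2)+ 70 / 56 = 3331888016789 / 4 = 832972004197.25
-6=-6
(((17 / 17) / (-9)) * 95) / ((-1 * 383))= 0.03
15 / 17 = 0.88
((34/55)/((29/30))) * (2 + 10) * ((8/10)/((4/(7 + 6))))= 31824/1595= 19.95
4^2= 16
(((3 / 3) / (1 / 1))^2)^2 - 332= -331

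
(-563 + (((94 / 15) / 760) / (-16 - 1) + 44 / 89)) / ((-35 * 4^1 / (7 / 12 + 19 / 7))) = 1343757160591 / 101419416000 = 13.25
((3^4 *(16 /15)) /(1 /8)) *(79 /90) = 15168 /25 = 606.72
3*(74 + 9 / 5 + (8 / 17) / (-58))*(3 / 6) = 560481 / 4930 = 113.69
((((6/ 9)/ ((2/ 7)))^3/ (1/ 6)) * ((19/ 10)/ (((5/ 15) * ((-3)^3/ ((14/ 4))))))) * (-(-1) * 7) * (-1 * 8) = 1277332/ 405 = 3153.91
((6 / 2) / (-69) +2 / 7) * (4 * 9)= 1404 / 161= 8.72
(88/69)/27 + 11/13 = 21637/24219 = 0.89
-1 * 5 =-5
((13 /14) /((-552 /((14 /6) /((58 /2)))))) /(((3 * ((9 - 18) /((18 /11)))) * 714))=0.00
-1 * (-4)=4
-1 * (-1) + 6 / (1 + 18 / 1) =25 / 19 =1.32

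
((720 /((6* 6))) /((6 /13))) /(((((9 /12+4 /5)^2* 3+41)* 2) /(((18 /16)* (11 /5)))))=1950 /1753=1.11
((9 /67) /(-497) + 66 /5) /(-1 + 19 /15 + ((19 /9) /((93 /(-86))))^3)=-1288672641079317 /700334761977284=-1.84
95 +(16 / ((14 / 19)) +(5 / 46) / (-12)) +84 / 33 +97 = 9191519 / 42504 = 216.25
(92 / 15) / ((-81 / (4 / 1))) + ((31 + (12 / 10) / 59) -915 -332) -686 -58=-140522854 / 71685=-1960.28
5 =5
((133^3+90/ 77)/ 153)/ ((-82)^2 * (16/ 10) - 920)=53280335/ 34090056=1.56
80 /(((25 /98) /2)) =3136 /5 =627.20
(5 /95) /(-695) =-1 /13205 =-0.00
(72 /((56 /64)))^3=557151.53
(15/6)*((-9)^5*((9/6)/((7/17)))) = -15057495/28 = -537767.68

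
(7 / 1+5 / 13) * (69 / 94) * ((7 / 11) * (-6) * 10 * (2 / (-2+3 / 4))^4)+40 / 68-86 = -20592040956 / 14282125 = -1441.81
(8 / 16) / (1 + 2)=1 / 6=0.17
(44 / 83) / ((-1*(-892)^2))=-11 / 16510028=-0.00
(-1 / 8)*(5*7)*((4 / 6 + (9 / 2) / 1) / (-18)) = 1085 / 864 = 1.26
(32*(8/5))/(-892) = -64/1115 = -0.06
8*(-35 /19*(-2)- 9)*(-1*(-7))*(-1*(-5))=-28280 /19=-1488.42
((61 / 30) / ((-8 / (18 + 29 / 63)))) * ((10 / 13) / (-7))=70943 / 137592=0.52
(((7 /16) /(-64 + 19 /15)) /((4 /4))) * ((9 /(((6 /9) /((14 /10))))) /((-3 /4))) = 1323 /7528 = 0.18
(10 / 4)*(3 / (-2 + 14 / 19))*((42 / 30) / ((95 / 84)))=-147 / 20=-7.35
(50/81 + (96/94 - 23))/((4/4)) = -81323/3807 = -21.36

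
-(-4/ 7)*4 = 16/ 7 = 2.29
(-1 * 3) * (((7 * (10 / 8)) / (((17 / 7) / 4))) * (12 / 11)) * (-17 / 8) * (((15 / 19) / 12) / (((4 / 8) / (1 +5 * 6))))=341775 / 836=408.82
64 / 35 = 1.83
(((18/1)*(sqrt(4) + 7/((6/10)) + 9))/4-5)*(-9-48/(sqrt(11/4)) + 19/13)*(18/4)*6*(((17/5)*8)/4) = -8548416*sqrt(11)/55-8726508/65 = -649742.85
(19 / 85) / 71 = 19 / 6035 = 0.00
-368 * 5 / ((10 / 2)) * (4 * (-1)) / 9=1472 / 9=163.56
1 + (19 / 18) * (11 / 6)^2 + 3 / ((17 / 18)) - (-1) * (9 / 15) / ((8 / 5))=44611 / 5508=8.10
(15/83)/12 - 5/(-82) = 1035/13612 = 0.08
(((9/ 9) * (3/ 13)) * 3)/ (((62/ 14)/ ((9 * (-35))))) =-19845/ 403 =-49.24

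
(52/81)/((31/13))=676/2511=0.27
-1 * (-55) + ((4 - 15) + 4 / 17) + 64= 1840 / 17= 108.24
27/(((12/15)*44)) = 135/176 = 0.77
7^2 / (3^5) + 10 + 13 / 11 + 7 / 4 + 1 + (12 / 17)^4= 12842985227 / 893006532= 14.38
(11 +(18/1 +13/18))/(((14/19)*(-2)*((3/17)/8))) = -172805/189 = -914.31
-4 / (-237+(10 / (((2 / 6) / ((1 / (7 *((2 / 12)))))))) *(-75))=28 / 15159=0.00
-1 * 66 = -66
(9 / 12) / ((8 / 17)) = 51 / 32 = 1.59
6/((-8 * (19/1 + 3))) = -3/88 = -0.03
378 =378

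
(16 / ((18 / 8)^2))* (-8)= -2048 / 81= -25.28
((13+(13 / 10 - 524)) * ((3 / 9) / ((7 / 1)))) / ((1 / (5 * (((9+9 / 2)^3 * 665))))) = -3176934615 / 16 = -198558413.44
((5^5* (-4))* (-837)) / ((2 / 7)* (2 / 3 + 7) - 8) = -109856250 / 61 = -1800922.13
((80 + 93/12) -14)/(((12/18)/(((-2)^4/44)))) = 885/22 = 40.23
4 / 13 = 0.31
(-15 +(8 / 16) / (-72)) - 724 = -106417 / 144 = -739.01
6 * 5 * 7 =210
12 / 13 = 0.92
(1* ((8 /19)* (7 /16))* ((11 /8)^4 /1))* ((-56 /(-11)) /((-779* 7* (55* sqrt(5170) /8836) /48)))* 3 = -32571* sqrt(5170) /11840800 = -0.20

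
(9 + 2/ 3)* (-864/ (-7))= 8352/ 7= 1193.14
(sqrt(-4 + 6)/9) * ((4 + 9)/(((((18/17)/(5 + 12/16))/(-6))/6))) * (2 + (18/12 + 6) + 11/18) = -462553 * sqrt(2)/162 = -4037.96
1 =1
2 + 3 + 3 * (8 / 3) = 13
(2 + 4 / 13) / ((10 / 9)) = 27 / 13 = 2.08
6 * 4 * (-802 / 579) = -6416 / 193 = -33.24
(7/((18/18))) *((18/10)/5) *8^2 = 4032/25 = 161.28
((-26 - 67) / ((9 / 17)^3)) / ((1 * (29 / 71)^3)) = -54510919033 / 5926527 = -9197.78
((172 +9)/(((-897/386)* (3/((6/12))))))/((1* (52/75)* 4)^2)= -21833125/12935936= -1.69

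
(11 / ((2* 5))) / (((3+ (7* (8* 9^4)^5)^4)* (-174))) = -11 / 105230565271912874523661579541805904170836153880689158697478980400481390901496508062483298495223567460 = -0.00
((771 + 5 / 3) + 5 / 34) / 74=78827 / 7548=10.44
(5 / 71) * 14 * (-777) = -54390 / 71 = -766.06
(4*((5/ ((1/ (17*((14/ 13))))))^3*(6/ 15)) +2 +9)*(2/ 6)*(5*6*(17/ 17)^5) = 26962785670/ 2197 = 12272546.96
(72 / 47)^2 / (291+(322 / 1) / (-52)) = 134784 / 16357645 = 0.01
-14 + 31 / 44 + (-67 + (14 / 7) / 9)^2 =15845459 / 3564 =4445.98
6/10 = 3/5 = 0.60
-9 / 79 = -0.11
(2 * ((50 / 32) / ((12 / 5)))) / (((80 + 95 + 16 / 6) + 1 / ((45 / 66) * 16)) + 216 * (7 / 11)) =6875 / 1664324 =0.00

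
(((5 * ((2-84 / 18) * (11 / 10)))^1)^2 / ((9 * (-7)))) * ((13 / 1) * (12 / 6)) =-50336 / 567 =-88.78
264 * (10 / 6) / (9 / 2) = 880 / 9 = 97.78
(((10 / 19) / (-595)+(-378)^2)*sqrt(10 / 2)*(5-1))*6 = 7753457328*sqrt(5) / 2261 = 7667960.04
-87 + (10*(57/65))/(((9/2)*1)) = -3317/39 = -85.05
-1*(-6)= 6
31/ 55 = 0.56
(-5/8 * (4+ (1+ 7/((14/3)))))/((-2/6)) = 195/16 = 12.19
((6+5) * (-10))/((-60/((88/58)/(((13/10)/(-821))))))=-1986820/1131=-1756.69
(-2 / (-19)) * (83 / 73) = 166 / 1387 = 0.12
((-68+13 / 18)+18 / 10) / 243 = -0.27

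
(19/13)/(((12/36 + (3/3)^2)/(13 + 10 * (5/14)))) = 1653/91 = 18.16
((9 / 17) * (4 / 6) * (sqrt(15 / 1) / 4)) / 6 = sqrt(15) / 68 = 0.06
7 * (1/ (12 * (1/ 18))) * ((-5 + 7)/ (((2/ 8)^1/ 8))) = 672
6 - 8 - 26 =-28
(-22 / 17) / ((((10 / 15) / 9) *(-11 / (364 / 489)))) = 1.18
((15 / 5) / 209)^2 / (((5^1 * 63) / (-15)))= -3 / 305767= -0.00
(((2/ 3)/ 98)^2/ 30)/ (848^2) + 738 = 344036079959041/ 466173550080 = 738.00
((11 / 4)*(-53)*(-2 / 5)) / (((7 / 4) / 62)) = 72292 / 35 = 2065.49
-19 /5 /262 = -19 /1310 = -0.01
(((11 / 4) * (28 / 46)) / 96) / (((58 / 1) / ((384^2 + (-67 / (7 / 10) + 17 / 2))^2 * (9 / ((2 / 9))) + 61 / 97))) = 367888760501267995 / 1391287296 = 264423287.38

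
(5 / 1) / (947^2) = 5 / 896809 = 0.00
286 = 286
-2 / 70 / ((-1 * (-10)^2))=1 / 3500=0.00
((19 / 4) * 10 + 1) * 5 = 485 / 2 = 242.50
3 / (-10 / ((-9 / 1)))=27 / 10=2.70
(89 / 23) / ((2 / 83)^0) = 89 / 23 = 3.87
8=8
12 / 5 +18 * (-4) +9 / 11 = -3783 / 55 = -68.78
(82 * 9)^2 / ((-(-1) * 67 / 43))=23419692 / 67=349547.64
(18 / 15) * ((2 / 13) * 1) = 12 / 65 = 0.18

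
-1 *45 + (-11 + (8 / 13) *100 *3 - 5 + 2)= 1633 / 13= 125.62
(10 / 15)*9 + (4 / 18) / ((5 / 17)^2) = 1928 / 225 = 8.57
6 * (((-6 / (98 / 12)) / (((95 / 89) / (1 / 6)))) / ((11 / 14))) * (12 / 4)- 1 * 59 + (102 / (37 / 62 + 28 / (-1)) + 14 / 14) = -799756366 / 12428185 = -64.35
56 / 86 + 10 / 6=299 / 129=2.32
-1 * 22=-22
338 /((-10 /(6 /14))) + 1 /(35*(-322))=-32651 /2254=-14.49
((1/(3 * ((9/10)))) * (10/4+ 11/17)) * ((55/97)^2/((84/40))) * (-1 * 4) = -64735000/90693351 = -0.71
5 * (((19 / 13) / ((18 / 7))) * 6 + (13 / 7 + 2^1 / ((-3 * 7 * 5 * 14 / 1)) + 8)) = 126757 / 1911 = 66.33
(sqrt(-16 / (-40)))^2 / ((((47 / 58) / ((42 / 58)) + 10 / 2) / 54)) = 4536 / 1285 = 3.53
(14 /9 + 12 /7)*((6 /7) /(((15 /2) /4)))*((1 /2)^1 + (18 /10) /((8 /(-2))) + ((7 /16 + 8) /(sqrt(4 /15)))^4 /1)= 38487980672707 /361267200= 106536.05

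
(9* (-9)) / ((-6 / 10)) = 135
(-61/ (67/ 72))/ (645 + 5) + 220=219.90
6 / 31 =0.19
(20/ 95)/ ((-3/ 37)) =-148/ 57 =-2.60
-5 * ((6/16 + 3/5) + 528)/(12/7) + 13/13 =-1541.84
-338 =-338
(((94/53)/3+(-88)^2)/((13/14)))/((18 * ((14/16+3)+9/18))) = 1970224/18603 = 105.91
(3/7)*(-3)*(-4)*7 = 36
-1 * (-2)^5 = 32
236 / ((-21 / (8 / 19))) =-1888 / 399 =-4.73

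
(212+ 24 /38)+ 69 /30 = 214.93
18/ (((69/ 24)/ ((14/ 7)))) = 288/ 23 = 12.52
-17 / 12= -1.42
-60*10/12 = -50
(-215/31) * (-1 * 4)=860/31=27.74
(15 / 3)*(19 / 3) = 31.67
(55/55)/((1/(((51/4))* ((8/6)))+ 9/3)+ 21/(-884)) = 884/2683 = 0.33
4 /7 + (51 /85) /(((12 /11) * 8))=717 /1120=0.64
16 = 16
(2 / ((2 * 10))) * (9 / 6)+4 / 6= 49 / 60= 0.82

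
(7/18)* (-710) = -2485/9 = -276.11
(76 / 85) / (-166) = -38 / 7055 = -0.01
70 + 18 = 88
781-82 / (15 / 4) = 11387 / 15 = 759.13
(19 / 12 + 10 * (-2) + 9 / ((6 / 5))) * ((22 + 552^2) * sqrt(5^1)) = -19959553 * sqrt(5) / 6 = -7438486.22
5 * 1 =5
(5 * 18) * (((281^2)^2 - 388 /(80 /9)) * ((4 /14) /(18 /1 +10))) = 1122271105923 /196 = 5725872989.40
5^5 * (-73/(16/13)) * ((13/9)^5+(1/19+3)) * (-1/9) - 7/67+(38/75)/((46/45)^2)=1101499637064294755/5726102462352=192364.64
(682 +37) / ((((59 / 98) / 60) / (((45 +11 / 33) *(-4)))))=-766626560 / 59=-12993670.51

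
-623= -623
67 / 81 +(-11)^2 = 121.83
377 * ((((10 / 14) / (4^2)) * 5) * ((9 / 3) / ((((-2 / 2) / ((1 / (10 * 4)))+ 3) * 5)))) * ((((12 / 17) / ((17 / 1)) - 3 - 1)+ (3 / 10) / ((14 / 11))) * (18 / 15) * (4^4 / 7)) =222.95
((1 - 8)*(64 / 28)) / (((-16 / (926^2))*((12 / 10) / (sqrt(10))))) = 2143690*sqrt(10) / 3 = 2259647.67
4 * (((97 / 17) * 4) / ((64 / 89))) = 8633 / 68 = 126.96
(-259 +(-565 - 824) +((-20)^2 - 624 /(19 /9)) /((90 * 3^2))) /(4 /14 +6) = -22190644 /84645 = -262.16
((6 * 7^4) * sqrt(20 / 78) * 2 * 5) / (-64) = -12005 * sqrt(390) / 208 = -1139.81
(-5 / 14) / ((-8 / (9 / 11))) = 45 / 1232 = 0.04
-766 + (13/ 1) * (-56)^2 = 40002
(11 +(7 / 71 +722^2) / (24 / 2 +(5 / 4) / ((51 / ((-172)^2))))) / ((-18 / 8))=-1916929073 / 6005322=-319.21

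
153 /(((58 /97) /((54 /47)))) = 293.99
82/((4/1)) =41/2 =20.50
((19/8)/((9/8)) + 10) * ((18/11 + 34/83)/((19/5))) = 6.52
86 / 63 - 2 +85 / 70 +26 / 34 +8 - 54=-95653 / 2142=-44.66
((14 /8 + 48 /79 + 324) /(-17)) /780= -7933 /322320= -0.02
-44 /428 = -11 /107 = -0.10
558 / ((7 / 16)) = 8928 / 7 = 1275.43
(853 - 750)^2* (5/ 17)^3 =1326125/ 4913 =269.92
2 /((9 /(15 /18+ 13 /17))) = 163 /459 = 0.36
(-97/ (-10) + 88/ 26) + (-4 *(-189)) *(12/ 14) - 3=85551/ 130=658.08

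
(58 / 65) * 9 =522 / 65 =8.03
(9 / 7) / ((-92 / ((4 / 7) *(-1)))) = 0.01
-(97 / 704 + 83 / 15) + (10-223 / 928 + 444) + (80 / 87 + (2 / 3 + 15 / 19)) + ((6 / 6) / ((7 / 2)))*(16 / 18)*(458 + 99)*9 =70202380051 / 40729920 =1723.61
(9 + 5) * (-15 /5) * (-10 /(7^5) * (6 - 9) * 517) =-93060 /2401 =-38.76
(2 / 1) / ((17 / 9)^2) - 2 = -416 / 289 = -1.44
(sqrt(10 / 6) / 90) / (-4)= -0.00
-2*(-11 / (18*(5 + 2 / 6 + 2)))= 1 / 6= 0.17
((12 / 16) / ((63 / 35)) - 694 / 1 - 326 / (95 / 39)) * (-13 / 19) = 12262289 / 21660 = 566.13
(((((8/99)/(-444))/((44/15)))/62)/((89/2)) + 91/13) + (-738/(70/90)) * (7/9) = -162528181799/222336774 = -731.00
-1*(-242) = 242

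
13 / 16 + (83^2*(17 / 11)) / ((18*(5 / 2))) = 1880243 / 7920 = 237.40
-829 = -829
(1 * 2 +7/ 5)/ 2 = 17/ 10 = 1.70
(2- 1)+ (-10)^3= -999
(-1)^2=1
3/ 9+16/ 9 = 19/ 9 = 2.11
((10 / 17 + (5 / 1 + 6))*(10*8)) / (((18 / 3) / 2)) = 15760 / 51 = 309.02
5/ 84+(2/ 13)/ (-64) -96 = -838157/ 8736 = -95.94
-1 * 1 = -1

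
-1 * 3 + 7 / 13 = -32 / 13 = -2.46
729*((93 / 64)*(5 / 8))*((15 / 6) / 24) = 68.97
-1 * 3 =-3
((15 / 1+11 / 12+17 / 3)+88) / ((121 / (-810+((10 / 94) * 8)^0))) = -1063835 / 1452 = -732.67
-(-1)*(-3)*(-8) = 24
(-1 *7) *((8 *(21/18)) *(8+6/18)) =-4900/9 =-544.44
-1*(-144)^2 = -20736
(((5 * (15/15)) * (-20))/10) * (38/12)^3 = -317.55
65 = 65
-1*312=-312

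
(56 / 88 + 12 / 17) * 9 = 2259 / 187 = 12.08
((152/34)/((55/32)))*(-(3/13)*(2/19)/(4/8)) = -1536/12155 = -0.13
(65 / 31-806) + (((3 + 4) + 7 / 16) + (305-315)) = -806.47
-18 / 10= -9 / 5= -1.80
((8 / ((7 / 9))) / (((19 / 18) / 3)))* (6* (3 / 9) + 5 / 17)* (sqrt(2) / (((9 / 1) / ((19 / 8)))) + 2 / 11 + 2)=2106* sqrt(2) / 119 + 3639168 / 24871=171.35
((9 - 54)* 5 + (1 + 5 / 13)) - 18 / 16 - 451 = -675.74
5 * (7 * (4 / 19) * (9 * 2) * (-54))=-7162.11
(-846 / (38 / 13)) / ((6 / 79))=-144807 / 38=-3810.71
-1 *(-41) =41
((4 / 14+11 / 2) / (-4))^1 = -81 / 56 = -1.45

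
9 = 9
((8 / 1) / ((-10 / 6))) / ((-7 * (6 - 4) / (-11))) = -132 / 35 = -3.77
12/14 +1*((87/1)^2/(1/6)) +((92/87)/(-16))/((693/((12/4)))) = 3650809513/80388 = 45414.86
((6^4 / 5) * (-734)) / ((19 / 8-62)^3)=6012928 / 6699465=0.90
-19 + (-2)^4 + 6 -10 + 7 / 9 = -56 / 9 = -6.22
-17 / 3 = -5.67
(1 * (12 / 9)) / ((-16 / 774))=-129 / 2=-64.50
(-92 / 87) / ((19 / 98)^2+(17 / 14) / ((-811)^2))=-581141228528 / 20658058041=-28.13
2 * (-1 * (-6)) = 12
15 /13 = 1.15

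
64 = 64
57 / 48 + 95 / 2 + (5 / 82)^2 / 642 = 420349229 / 8633616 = 48.69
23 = 23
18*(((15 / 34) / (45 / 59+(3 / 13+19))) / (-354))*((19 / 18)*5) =-1235 / 208556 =-0.01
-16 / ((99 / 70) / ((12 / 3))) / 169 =-4480 / 16731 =-0.27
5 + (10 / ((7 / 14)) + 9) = 34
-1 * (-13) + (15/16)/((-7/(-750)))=6353/56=113.45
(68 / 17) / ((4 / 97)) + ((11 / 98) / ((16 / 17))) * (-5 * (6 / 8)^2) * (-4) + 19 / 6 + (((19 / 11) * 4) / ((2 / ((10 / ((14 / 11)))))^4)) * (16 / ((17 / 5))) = 7846.14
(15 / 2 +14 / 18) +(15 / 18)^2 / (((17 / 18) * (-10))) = 5021 / 612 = 8.20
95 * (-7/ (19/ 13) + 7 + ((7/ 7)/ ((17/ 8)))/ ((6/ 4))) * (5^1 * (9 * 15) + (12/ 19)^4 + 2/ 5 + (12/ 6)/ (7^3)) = 123106457028442/ 759901751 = 162003.12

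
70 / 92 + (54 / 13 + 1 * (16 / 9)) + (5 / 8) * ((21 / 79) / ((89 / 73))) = 1033624871 / 151363368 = 6.83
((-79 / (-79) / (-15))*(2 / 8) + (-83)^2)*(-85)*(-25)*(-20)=-878345375 / 3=-292781791.67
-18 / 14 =-9 / 7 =-1.29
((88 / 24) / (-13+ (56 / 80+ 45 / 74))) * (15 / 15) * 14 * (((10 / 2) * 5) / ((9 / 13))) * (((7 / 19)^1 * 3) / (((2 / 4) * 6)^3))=-9259250 / 1426653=-6.49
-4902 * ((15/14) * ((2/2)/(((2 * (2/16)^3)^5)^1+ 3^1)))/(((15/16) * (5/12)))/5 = -517421375938363392/577243604582575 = -896.37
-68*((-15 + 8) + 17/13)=5032/13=387.08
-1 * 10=-10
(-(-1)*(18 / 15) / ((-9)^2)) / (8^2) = 1 / 4320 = 0.00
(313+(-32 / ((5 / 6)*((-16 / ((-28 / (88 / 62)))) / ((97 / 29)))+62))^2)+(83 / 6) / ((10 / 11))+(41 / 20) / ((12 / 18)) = 30691892409227215 / 92569164959256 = 331.56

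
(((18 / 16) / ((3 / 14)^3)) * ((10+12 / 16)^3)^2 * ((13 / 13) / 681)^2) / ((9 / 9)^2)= 2168227525807 / 5698695168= 380.48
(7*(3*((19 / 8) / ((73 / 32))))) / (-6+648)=266 / 7811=0.03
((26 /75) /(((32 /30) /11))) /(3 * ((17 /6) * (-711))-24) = -143 /242700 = -0.00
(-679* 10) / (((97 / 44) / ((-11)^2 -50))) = -218680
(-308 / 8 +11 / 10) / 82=-187 / 410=-0.46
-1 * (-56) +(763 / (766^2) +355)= 241157479 / 586756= 411.00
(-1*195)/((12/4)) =-65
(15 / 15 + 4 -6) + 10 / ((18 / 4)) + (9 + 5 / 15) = 95 / 9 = 10.56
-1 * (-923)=923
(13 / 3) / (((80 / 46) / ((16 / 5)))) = 598 / 75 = 7.97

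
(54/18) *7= 21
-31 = -31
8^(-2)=1 / 64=0.02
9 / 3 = 3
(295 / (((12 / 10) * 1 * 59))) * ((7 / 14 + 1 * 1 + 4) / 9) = 275 / 108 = 2.55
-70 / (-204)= 35 / 102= 0.34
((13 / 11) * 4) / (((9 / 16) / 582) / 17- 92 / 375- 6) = -1028976000 / 1359396841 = -0.76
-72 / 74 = -36 / 37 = -0.97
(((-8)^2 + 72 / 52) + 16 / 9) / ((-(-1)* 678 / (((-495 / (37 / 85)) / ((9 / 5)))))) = -91840375 / 1467531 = -62.58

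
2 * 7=14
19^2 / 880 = 361 / 880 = 0.41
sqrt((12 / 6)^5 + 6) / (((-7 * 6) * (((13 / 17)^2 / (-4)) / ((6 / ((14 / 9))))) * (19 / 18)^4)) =546085152 * sqrt(38) / 1079188201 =3.12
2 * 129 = 258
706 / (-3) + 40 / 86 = -30298 / 129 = -234.87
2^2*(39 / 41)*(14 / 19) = 2184 / 779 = 2.80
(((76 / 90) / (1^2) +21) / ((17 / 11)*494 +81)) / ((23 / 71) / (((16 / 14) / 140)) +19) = 1535446 / 3483235665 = 0.00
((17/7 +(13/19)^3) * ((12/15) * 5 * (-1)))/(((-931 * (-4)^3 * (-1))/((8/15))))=21997/223500515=0.00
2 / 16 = 1 / 8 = 0.12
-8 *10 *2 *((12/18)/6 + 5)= -7360/9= -817.78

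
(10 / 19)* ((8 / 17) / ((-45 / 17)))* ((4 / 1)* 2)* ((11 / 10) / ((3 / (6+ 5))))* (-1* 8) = 61952 / 2565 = 24.15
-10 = -10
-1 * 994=-994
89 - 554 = -465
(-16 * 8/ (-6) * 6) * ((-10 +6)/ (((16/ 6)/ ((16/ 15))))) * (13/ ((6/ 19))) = -126464/ 15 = -8430.93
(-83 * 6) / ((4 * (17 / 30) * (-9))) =415 / 17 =24.41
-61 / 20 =-3.05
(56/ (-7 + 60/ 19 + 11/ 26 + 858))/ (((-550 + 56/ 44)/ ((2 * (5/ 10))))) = -10868/ 91006281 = -0.00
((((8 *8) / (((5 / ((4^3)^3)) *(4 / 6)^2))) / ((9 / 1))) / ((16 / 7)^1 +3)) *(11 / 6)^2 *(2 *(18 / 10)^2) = 15986589696 / 4625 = 3456559.93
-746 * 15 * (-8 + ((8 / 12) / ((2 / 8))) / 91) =8116480 / 91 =89192.09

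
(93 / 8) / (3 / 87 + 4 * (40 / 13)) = 0.94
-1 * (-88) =88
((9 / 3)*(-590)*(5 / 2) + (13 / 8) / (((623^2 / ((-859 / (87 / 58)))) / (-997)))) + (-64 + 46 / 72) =-15670217863 / 3493161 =-4485.97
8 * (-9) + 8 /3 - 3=-217 /3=-72.33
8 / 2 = 4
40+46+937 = 1023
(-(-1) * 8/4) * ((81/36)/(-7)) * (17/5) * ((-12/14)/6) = 153/490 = 0.31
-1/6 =-0.17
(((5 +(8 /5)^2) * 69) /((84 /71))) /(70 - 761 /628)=6922287 /1079975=6.41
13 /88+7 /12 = 193 /264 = 0.73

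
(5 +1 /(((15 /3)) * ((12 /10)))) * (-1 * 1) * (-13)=67.17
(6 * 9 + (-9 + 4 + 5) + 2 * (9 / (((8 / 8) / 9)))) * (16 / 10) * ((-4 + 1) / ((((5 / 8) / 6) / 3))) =-746496 / 25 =-29859.84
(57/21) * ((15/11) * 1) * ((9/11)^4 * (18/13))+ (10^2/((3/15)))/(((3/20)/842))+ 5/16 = 1974409790935255/703470768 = 2806669.28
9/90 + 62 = 621/10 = 62.10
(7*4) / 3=28 / 3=9.33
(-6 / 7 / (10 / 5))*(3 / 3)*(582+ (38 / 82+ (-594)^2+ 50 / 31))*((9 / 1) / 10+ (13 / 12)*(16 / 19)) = -24422127119 / 88970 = -274498.45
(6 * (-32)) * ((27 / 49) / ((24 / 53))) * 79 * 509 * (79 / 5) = -36366506712 / 245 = -148434721.27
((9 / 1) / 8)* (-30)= -135 / 4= -33.75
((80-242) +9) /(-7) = 153 /7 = 21.86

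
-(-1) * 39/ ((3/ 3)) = 39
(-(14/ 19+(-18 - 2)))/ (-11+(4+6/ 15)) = -610/ 209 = -2.92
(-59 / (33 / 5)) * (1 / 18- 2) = 10325 / 594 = 17.38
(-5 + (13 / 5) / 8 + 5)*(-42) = -273 / 20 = -13.65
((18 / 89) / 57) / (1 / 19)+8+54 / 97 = 74452 / 8633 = 8.62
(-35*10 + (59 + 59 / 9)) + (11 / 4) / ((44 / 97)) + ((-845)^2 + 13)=713759.62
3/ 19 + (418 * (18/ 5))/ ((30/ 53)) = 1262853/ 475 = 2658.64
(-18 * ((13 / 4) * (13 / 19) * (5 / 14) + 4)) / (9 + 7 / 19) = -45909 / 4984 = -9.21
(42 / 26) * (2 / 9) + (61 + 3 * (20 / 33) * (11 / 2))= 2783 / 39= 71.36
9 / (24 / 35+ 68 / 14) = 315 / 194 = 1.62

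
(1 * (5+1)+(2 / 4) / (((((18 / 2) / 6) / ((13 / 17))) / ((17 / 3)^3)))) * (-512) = -2172416 / 81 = -26819.95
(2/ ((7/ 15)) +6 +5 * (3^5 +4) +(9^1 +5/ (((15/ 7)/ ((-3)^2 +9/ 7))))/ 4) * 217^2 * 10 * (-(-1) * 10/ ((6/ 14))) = 41319420275/ 3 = 13773140091.67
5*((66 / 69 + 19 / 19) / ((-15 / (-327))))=4905 / 23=213.26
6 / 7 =0.86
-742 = -742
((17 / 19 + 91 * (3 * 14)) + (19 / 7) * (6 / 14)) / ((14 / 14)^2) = 3560198 / 931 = 3824.06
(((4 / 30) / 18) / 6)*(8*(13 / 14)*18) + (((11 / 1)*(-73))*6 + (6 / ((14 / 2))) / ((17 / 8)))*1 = -25797346 / 5355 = -4817.43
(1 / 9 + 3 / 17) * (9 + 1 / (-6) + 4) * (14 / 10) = 11858 / 2295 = 5.17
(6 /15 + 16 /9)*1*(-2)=-196 /45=-4.36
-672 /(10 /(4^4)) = -86016 /5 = -17203.20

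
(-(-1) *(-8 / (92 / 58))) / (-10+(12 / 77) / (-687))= 1022714 / 2027841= 0.50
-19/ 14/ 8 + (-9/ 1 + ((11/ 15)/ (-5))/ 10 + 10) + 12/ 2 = 286259/ 42000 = 6.82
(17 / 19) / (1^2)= 17 / 19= 0.89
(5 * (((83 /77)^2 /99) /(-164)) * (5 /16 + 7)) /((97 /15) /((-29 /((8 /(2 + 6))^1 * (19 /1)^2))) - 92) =194786475 /12841431182272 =0.00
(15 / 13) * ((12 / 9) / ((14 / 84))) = 120 / 13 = 9.23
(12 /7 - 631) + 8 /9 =-39589 /63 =-628.40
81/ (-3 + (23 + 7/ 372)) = 30132/ 7447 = 4.05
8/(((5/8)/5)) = 64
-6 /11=-0.55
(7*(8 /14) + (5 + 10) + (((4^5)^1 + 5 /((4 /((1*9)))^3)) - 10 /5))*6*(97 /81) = 7889.00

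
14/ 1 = 14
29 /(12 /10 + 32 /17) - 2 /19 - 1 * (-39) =240453 /4978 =48.30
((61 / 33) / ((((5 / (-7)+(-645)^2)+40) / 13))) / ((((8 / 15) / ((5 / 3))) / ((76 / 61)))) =1729 / 7688868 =0.00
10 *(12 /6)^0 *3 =30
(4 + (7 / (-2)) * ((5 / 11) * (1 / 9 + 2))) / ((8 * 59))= 127 / 93456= 0.00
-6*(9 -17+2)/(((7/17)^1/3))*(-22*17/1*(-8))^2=16435989504/7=2347998500.57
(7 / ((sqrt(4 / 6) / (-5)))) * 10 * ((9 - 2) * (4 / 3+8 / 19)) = -122500 * sqrt(6) / 57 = -5264.25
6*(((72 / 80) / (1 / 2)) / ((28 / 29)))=783 / 70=11.19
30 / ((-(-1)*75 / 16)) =6.40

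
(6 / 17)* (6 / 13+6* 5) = 2376 / 221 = 10.75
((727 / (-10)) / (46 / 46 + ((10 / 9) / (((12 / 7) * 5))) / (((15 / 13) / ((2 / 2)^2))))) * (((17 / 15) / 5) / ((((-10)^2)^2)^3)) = -19629 / 1325000000000000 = -0.00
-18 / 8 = -9 / 4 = -2.25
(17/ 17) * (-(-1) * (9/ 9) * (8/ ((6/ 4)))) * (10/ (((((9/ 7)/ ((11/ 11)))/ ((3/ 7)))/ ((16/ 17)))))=2560/ 153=16.73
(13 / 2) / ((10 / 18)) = 117 / 10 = 11.70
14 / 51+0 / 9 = 14 / 51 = 0.27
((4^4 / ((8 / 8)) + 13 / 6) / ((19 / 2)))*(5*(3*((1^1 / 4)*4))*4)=30980 / 19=1630.53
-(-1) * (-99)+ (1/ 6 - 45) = -863/ 6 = -143.83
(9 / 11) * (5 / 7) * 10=450 / 77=5.84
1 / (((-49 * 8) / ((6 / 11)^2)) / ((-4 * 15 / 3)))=90 / 5929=0.02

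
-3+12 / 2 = 3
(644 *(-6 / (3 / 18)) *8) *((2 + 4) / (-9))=123648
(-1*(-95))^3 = 857375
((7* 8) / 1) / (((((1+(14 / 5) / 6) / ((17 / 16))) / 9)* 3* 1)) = 5355 / 44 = 121.70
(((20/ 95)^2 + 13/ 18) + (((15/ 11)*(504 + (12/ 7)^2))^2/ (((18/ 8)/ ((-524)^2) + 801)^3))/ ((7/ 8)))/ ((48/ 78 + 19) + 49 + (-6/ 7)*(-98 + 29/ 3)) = 8622941001549261360644769463261/ 1621334194762948659093459614605812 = 0.01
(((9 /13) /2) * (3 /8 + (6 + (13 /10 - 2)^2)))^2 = 152695449 /27040000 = 5.65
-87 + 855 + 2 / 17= 13058 / 17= 768.12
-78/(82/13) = -507/41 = -12.37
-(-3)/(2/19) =57/2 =28.50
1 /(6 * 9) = 1 /54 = 0.02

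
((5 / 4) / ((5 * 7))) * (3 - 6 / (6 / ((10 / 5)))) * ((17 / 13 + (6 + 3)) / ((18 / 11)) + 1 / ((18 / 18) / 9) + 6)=89 / 117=0.76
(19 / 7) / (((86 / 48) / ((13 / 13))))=456 / 301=1.51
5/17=0.29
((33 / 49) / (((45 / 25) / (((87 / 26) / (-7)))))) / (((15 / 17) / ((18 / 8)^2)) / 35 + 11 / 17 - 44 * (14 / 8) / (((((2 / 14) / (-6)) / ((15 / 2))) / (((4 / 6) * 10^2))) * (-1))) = 146421 / 1323792736994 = 0.00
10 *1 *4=40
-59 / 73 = -0.81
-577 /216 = -2.67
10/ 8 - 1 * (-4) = 21/ 4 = 5.25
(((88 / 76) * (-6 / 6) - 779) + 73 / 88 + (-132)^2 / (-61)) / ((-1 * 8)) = 108618185 / 815936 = 133.12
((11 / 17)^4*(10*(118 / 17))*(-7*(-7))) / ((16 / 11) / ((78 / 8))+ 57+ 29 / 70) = 25421674878600 / 2454408825767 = 10.36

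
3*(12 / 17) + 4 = 104 / 17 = 6.12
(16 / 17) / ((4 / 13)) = 52 / 17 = 3.06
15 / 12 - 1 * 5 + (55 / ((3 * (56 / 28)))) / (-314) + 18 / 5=-422 / 2355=-0.18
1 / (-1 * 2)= -1 / 2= -0.50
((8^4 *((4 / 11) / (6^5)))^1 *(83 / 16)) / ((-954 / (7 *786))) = -2435552 / 425007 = -5.73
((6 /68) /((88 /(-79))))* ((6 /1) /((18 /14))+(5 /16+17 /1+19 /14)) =-619439 /335104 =-1.85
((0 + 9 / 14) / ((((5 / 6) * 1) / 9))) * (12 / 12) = 243 / 35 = 6.94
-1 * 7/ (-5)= 7/ 5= 1.40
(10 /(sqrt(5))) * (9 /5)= 18 * sqrt(5) /5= 8.05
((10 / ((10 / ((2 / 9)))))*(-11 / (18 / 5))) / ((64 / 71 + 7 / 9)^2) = -0.24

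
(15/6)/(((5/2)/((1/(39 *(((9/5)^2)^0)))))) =0.03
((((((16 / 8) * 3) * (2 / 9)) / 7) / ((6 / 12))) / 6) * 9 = 4 / 7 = 0.57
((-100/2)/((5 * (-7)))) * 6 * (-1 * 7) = -60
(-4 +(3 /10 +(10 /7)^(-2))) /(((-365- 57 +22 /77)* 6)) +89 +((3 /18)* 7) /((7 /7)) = 53235149 /590400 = 90.17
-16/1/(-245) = 16/245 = 0.07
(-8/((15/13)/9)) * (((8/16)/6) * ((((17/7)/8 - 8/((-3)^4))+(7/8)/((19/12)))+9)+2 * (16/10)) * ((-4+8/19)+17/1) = -4586192663/1364580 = -3360.88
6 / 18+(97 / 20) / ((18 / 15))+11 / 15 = 613 / 120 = 5.11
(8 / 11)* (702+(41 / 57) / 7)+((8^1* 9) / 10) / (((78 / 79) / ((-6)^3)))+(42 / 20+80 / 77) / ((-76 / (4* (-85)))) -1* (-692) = -18594127 / 51870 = -358.48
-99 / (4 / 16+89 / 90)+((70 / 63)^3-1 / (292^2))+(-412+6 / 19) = -490.22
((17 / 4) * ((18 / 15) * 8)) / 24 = 17 / 10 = 1.70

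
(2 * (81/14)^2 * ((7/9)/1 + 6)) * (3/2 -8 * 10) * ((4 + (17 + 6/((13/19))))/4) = -2701891971/10192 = -265099.29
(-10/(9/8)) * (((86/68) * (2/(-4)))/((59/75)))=21500/3009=7.15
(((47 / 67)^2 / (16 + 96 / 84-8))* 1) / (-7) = -0.01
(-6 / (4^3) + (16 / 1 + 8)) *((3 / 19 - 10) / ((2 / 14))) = -1001385 / 608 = -1647.01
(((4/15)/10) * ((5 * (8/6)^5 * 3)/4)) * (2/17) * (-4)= -4096/20655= -0.20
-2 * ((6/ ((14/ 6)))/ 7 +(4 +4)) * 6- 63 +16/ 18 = -71671/ 441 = -162.52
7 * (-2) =-14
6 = 6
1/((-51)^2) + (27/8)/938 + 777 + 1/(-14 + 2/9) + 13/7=471209921641/605055024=778.79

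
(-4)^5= -1024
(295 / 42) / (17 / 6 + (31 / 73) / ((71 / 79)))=2.12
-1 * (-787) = 787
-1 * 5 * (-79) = 395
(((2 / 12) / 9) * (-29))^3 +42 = 6589099 / 157464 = 41.85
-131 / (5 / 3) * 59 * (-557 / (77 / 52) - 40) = 743004228 / 385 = 1929881.11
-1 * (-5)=5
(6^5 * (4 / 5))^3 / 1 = 30091839012864 / 125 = 240734712102.91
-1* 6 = -6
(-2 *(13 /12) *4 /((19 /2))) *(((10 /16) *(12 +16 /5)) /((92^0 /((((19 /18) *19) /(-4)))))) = 4693 /108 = 43.45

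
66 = 66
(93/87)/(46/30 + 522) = 465/227737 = 0.00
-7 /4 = -1.75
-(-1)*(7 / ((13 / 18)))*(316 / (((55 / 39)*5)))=119448 / 275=434.36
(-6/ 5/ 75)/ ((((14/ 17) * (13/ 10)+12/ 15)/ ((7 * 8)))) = -1904/ 3975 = -0.48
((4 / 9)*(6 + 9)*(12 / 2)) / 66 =20 / 33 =0.61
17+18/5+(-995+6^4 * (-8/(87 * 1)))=-158568/145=-1093.57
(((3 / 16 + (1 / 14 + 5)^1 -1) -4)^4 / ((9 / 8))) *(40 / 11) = 3536405 / 243403776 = 0.01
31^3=29791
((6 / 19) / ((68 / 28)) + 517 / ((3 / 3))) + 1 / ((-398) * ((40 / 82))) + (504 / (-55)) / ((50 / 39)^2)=9042242439839 / 17676175000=511.55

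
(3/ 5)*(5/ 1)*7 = 21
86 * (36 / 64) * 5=1935 / 8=241.88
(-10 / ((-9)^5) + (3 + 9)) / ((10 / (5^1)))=354299 / 59049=6.00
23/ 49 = 0.47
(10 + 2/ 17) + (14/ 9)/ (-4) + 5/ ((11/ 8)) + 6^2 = 166163/ 3366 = 49.37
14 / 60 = 7 / 30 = 0.23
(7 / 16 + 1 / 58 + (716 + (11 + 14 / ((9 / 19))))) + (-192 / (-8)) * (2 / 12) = 3177979 / 4176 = 761.01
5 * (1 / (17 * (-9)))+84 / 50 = 6301 / 3825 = 1.65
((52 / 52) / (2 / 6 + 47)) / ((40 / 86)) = 129 / 2840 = 0.05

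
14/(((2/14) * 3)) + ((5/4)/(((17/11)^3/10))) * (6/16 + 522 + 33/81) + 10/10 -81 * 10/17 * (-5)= 4334535347/2122416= 2042.26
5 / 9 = 0.56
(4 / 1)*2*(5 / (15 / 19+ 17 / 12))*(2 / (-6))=-3040 / 503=-6.04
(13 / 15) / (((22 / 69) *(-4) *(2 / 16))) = -299 / 55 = -5.44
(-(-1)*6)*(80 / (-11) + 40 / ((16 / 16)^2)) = 196.36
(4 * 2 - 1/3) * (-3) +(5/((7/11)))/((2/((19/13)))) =-3141/182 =-17.26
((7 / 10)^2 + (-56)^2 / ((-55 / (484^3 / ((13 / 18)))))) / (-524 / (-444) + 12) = -184521464699019 / 271700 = -679136785.79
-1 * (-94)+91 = 185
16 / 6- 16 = -40 / 3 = -13.33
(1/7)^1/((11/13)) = 13/77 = 0.17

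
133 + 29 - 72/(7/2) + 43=1291/7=184.43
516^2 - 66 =266190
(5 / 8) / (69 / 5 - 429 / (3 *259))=6475 / 137248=0.05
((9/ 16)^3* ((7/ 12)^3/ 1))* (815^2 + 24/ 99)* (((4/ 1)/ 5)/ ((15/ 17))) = 383436641469/ 18022400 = 21275.56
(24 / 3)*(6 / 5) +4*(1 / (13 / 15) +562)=147044 / 65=2262.22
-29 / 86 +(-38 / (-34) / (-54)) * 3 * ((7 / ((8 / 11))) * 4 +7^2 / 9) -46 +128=18695095 / 236844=78.93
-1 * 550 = -550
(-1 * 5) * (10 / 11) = -50 / 11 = -4.55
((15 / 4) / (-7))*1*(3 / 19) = -0.08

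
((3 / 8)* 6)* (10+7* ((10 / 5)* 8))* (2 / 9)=61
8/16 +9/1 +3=25/2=12.50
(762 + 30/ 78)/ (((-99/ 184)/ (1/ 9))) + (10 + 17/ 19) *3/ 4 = -11945671/ 80028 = -149.27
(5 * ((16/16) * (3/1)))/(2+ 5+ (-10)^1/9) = 135/53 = 2.55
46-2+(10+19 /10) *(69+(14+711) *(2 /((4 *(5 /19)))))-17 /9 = 3105983 /180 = 17255.46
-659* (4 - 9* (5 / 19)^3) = -17338949 / 6859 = -2527.91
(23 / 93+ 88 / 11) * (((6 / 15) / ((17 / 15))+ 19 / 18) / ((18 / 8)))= 661154 / 128061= 5.16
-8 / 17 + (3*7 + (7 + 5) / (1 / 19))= 4225 / 17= 248.53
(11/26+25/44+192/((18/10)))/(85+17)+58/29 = 534805/175032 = 3.06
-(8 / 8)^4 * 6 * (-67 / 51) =134 / 17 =7.88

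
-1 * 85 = -85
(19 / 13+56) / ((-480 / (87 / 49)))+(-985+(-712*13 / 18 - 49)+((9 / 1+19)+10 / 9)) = -1393645207 / 917280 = -1519.32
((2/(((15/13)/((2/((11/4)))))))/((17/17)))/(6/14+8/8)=728/825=0.88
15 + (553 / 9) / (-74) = 9437 / 666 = 14.17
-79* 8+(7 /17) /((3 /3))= -10737 /17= -631.59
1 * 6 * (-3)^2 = 54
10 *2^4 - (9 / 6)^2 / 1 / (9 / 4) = 159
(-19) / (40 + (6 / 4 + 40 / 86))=-1634 / 3609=-0.45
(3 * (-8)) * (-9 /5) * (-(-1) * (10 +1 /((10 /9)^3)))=289683 /625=463.49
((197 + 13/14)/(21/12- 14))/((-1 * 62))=2771/10633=0.26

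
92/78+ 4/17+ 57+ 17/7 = 282374/4641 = 60.84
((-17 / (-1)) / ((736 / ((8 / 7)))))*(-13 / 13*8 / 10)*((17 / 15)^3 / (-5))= 83521 / 13584375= 0.01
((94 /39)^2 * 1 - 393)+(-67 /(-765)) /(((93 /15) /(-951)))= -321127432 /801567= -400.62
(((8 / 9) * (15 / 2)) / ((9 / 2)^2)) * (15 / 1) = 400 / 81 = 4.94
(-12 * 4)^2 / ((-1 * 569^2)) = -2304 / 323761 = -0.01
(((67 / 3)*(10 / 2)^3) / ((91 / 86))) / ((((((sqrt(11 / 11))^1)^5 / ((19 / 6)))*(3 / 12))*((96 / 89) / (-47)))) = -28621654625 / 19656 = -1456128.14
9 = 9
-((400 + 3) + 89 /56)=-404.59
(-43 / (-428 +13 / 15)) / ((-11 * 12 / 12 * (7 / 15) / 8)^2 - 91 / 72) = -216000 / 1828379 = -0.12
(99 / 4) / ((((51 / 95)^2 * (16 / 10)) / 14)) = 3474625 / 4624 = 751.43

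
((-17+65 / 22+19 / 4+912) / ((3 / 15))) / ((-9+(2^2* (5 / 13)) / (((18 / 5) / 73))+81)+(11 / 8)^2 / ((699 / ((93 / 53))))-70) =4590985754160 / 33771142801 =135.94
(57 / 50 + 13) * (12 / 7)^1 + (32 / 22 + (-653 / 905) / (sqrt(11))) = 7066 / 275 -653 * sqrt(11) / 9955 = 25.48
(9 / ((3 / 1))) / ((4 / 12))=9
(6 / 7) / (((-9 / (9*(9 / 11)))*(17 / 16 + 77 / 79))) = -68256 / 198275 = -0.34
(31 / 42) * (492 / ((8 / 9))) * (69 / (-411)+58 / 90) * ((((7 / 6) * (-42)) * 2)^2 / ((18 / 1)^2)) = 640414957 / 110970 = 5771.06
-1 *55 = -55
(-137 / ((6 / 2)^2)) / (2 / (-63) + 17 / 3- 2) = -959 / 229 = -4.19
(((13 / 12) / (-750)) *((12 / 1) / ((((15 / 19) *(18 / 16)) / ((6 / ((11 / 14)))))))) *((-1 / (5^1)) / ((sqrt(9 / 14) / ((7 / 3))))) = 193648 *sqrt(14) / 8353125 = 0.09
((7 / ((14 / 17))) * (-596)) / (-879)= 5066 / 879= 5.76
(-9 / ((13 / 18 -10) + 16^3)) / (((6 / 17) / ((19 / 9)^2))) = -6137 / 220683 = -0.03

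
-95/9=-10.56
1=1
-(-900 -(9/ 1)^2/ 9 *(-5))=855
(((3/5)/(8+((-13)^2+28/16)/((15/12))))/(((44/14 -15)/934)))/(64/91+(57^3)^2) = -594958/62428896924559169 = -0.00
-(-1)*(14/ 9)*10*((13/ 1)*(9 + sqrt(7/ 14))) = 1962.99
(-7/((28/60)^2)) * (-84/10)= 270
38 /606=19 /303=0.06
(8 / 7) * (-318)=-2544 / 7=-363.43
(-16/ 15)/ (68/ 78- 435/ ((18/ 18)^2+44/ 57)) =21008/ 4817855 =0.00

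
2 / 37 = 0.05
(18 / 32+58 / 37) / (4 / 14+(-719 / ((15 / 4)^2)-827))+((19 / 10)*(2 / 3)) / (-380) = -353580869 / 61387573200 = -0.01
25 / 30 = 5 / 6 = 0.83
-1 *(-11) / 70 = 11 / 70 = 0.16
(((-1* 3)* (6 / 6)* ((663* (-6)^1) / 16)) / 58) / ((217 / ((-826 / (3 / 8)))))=-117351 / 899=-130.54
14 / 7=2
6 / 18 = 1 / 3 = 0.33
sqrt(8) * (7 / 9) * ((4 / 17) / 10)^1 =28 * sqrt(2) / 765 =0.05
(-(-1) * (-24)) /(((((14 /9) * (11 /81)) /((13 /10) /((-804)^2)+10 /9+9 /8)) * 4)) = -3512466099 /55304480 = -63.51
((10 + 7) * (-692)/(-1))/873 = 11764/873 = 13.48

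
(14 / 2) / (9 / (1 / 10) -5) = 7 / 85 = 0.08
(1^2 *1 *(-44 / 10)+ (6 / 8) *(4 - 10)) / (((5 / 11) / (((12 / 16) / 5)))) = -2937 / 1000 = -2.94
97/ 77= 1.26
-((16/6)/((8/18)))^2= -36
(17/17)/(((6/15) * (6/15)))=25/4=6.25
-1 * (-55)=55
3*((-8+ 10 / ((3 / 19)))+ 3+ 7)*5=980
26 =26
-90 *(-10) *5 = 4500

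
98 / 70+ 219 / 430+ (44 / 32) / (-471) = 1544399 / 810120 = 1.91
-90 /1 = -90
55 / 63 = 0.87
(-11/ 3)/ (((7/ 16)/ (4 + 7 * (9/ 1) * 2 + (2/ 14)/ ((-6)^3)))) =-1089.52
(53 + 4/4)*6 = 324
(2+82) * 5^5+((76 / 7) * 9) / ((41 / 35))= 10765920 / 41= 262583.41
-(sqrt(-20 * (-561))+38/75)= -2 * sqrt(2805) - 38/75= -106.43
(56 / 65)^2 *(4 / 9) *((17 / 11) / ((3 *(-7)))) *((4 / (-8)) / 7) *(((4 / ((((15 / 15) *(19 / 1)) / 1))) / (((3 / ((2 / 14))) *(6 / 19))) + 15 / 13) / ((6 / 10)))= 2112896 / 616621005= 0.00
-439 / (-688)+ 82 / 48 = 4843 / 2064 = 2.35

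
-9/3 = -3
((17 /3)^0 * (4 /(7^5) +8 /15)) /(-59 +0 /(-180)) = -0.01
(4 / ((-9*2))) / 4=-1 / 18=-0.06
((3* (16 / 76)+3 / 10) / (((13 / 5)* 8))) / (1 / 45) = 7965 / 3952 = 2.02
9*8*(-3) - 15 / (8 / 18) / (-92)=-79353 / 368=-215.63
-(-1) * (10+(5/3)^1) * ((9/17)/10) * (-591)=-12411/34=-365.03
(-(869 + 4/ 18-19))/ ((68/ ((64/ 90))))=-61216/ 6885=-8.89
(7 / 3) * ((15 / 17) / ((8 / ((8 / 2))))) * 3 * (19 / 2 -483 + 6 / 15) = -1461.04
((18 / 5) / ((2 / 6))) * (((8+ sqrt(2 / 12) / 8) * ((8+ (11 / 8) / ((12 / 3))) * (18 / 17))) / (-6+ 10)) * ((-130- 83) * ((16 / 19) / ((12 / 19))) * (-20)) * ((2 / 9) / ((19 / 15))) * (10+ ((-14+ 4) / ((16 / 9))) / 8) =89571825 * sqrt(6) / 19456+ 268715475 / 152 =1779141.96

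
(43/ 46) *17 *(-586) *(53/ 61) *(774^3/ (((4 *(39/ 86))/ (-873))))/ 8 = 8232944856079700961/ 36478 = 225696169090402.46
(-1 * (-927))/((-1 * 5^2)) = -927/25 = -37.08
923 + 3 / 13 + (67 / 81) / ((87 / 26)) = 84600740 / 91611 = 923.48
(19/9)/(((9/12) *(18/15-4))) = -190/189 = -1.01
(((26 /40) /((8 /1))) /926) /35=13 /5185600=0.00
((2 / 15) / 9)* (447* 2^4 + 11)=14326 / 135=106.12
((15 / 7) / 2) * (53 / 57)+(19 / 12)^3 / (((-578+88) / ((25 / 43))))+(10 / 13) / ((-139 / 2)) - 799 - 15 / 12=-199821991867739 / 250005764736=-799.27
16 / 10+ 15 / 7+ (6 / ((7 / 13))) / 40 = 563 / 140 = 4.02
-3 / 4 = -0.75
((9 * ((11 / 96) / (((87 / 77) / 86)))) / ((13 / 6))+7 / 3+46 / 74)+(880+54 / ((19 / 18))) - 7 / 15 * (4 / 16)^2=61719028493 / 63607440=970.31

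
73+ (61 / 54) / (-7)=27533 / 378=72.84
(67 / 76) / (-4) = -0.22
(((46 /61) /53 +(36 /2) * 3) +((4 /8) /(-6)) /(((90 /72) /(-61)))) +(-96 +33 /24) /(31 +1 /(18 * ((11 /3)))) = 21851137409 /397077060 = 55.03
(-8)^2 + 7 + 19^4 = 130392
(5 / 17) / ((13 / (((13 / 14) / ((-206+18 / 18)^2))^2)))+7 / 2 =4119253097763 / 1176929456500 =3.50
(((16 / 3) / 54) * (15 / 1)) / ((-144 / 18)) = -5 / 27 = -0.19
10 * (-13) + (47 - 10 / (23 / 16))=-2069 / 23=-89.96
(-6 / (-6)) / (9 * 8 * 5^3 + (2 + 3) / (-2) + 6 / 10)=10 / 89981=0.00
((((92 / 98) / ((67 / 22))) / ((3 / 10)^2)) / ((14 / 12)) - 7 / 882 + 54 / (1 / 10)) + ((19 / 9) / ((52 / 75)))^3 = 49830891459919 / 87245436096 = 571.16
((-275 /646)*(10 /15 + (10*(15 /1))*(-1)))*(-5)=-308000 /969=-317.85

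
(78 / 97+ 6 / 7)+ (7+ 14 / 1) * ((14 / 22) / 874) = 1.68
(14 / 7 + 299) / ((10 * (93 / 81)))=26.22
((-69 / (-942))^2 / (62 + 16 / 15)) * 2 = 7935 / 46635908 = 0.00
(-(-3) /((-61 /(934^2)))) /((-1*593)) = 2617068 /36173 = 72.35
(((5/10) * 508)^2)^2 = 4162314256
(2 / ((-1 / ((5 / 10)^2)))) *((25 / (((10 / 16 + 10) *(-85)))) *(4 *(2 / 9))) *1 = 32 / 2601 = 0.01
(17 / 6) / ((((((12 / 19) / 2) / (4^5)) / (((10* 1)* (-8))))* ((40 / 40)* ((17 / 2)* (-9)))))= 778240 / 81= 9607.90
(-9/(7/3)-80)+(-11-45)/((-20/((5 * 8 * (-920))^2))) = 26543103413/7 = 3791871916.14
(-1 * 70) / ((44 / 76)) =-1330 / 11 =-120.91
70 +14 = 84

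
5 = 5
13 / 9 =1.44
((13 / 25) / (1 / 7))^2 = 8281 / 625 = 13.25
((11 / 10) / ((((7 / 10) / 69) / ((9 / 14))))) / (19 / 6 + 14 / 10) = 102465 / 6713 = 15.26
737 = 737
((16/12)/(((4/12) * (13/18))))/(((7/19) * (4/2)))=684/91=7.52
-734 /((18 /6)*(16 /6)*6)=-15.29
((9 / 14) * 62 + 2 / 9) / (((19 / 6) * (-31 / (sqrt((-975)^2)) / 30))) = -49237500 / 4123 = -11942.15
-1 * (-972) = 972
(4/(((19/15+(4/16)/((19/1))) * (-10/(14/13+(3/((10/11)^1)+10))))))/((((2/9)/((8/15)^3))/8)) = -290906112/11854375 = -24.54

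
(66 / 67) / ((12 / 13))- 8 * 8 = -8433 / 134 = -62.93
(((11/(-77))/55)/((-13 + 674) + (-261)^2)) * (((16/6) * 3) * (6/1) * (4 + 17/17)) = -24/2648107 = -0.00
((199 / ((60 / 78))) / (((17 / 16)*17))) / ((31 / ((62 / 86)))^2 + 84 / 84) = 10348 / 1336625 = 0.01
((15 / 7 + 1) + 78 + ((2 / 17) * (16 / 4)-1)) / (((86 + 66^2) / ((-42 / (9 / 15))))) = -47965 / 37757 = -1.27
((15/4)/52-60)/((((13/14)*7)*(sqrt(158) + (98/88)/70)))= 4799025/5169498919-301653000*sqrt(158)/5169498919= -0.73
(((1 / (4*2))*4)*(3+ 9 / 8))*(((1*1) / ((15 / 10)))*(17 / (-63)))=-187 / 504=-0.37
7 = 7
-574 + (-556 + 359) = -771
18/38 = 9/19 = 0.47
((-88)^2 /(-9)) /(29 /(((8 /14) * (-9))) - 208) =30976 /7691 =4.03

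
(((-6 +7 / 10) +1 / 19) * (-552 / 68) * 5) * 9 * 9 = 5572233 / 323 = 17251.50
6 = 6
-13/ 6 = -2.17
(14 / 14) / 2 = 1 / 2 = 0.50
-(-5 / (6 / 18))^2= -225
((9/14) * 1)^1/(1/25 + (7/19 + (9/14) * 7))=4275/32641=0.13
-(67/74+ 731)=-54161/74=-731.91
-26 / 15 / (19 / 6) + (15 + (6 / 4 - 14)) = 371 / 190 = 1.95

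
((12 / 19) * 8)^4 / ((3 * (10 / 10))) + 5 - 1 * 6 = 28181231 / 130321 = 216.24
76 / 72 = 19 / 18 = 1.06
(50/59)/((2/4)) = 100/59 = 1.69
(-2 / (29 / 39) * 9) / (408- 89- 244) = -234 / 725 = -0.32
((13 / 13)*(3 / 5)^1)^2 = 9 / 25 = 0.36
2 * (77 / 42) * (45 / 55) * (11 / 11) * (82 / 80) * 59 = 7257 / 40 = 181.42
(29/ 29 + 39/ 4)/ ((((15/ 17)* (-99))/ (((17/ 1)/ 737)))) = -12427/ 4377780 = -0.00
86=86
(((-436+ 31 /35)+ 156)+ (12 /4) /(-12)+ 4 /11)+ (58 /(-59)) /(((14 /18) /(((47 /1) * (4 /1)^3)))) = -4080.88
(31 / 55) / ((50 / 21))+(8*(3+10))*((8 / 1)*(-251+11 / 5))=-569253749 / 2750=-207001.36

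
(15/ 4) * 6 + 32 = 109/ 2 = 54.50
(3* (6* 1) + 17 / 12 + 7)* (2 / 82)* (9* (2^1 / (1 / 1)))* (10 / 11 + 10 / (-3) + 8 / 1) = 29164 / 451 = 64.67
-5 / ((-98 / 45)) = 225 / 98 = 2.30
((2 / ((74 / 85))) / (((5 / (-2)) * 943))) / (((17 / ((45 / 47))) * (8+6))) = -45 / 11479139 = -0.00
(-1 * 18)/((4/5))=-45/2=-22.50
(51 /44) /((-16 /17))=-1.23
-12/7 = -1.71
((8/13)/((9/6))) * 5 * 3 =80/13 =6.15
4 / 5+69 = 349 / 5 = 69.80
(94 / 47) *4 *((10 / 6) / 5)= 8 / 3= 2.67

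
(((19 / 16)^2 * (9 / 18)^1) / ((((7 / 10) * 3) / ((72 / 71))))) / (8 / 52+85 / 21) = 211185 / 2605984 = 0.08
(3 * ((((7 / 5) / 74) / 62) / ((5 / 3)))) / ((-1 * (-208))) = 63 / 23857600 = 0.00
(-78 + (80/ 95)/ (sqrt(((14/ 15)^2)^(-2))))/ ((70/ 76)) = -660628/ 7875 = -83.89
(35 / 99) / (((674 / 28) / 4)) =1960 / 33363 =0.06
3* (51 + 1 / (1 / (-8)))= 129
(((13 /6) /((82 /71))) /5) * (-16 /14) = -1846 /4305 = -0.43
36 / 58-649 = -18803 / 29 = -648.38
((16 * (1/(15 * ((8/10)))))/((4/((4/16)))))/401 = 0.00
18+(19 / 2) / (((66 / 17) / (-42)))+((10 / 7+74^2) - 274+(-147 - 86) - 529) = 670925 / 154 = 4356.66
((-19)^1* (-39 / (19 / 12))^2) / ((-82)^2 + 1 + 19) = -9126 / 5339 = -1.71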